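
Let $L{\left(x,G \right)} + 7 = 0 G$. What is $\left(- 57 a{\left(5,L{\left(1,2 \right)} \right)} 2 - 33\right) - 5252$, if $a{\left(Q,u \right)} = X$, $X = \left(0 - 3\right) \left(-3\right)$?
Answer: $-6311$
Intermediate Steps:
$L{\left(x,G \right)} = -7$ ($L{\left(x,G \right)} = -7 + 0 G = -7 + 0 = -7$)
$X = 9$ ($X = \left(-3\right) \left(-3\right) = 9$)
$a{\left(Q,u \right)} = 9$
$\left(- 57 a{\left(5,L{\left(1,2 \right)} \right)} 2 - 33\right) - 5252 = \left(- 57 \cdot 9 \cdot 2 - 33\right) - 5252 = \left(\left(-57\right) 18 - 33\right) - 5252 = \left(-1026 - 33\right) - 5252 = -1059 - 5252 = -6311$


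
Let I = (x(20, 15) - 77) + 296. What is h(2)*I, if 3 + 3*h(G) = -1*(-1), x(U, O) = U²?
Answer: -1238/3 ≈ -412.67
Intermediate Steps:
h(G) = -⅔ (h(G) = -1 + (-1*(-1))/3 = -1 + (⅓)*1 = -1 + ⅓ = -⅔)
I = 619 (I = (20² - 77) + 296 = (400 - 77) + 296 = 323 + 296 = 619)
h(2)*I = -⅔*619 = -1238/3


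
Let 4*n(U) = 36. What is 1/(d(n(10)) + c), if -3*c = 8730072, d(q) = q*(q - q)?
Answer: -1/2910024 ≈ -3.4364e-7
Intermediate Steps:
n(U) = 9 (n(U) = (1/4)*36 = 9)
d(q) = 0 (d(q) = q*0 = 0)
c = -2910024 (c = -1/3*8730072 = -2910024)
1/(d(n(10)) + c) = 1/(0 - 2910024) = 1/(-2910024) = -1/2910024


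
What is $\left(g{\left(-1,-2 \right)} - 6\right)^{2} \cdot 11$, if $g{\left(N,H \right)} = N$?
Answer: $539$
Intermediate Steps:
$\left(g{\left(-1,-2 \right)} - 6\right)^{2} \cdot 11 = \left(-1 - 6\right)^{2} \cdot 11 = \left(-7\right)^{2} \cdot 11 = 49 \cdot 11 = 539$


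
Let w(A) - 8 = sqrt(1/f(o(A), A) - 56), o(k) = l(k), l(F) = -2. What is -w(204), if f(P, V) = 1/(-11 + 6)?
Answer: -8 - I*sqrt(61) ≈ -8.0 - 7.8102*I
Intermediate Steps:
o(k) = -2
f(P, V) = -1/5 (f(P, V) = 1/(-5) = -1/5)
w(A) = 8 + I*sqrt(61) (w(A) = 8 + sqrt(1/(-1/5) - 56) = 8 + sqrt(-5 - 56) = 8 + sqrt(-61) = 8 + I*sqrt(61))
-w(204) = -(8 + I*sqrt(61)) = -8 - I*sqrt(61)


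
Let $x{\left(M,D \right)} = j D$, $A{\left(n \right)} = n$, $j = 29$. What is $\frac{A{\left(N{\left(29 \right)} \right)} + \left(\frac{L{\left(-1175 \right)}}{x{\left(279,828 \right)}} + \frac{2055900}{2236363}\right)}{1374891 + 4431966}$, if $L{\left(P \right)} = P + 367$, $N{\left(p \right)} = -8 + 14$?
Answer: $\frac{92439144908}{77956399566969273} \approx 1.1858 \cdot 10^{-6}$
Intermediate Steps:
$N{\left(p \right)} = 6$
$x{\left(M,D \right)} = 29 D$
$L{\left(P \right)} = 367 + P$
$\frac{A{\left(N{\left(29 \right)} \right)} + \left(\frac{L{\left(-1175 \right)}}{x{\left(279,828 \right)}} + \frac{2055900}{2236363}\right)}{1374891 + 4431966} = \frac{6 + \left(\frac{367 - 1175}{29 \cdot 828} + \frac{2055900}{2236363}\right)}{1374891 + 4431966} = \frac{6 + \left(- \frac{808}{24012} + 2055900 \cdot \frac{1}{2236363}\right)}{5806857} = \left(6 + \left(\left(-808\right) \frac{1}{24012} + \frac{2055900}{2236363}\right)\right) \frac{1}{5806857} = \left(6 + \left(- \frac{202}{6003} + \frac{2055900}{2236363}\right)\right) \frac{1}{5806857} = \left(6 + \frac{11889822374}{13424887089}\right) \frac{1}{5806857} = \frac{92439144908}{13424887089} \cdot \frac{1}{5806857} = \frac{92439144908}{77956399566969273}$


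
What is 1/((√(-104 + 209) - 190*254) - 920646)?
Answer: -968906/938778836731 - √105/938778836731 ≈ -1.0321e-6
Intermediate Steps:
1/((√(-104 + 209) - 190*254) - 920646) = 1/((√105 - 48260) - 920646) = 1/((-48260 + √105) - 920646) = 1/(-968906 + √105)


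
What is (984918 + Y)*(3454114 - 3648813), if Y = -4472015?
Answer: 678934298803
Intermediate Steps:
(984918 + Y)*(3454114 - 3648813) = (984918 - 4472015)*(3454114 - 3648813) = -3487097*(-194699) = 678934298803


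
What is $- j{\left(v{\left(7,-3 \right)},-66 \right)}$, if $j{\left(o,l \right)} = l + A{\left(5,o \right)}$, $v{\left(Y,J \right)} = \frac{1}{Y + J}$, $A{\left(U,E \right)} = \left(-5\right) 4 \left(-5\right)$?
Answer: $-34$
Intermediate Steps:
$A{\left(U,E \right)} = 100$ ($A{\left(U,E \right)} = \left(-20\right) \left(-5\right) = 100$)
$v{\left(Y,J \right)} = \frac{1}{J + Y}$
$j{\left(o,l \right)} = 100 + l$ ($j{\left(o,l \right)} = l + 100 = 100 + l$)
$- j{\left(v{\left(7,-3 \right)},-66 \right)} = - (100 - 66) = \left(-1\right) 34 = -34$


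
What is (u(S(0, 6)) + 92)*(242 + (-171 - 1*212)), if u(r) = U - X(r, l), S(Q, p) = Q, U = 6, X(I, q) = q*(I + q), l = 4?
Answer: -11562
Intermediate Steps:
u(r) = -10 - 4*r (u(r) = 6 - 4*(r + 4) = 6 - 4*(4 + r) = 6 - (16 + 4*r) = 6 + (-16 - 4*r) = -10 - 4*r)
(u(S(0, 6)) + 92)*(242 + (-171 - 1*212)) = ((-10 - 4*0) + 92)*(242 + (-171 - 1*212)) = ((-10 + 0) + 92)*(242 + (-171 - 212)) = (-10 + 92)*(242 - 383) = 82*(-141) = -11562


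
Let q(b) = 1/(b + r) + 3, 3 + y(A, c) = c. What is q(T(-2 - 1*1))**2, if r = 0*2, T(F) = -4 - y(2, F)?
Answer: 49/4 ≈ 12.250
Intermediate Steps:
y(A, c) = -3 + c
T(F) = -1 - F (T(F) = -4 - (-3 + F) = -4 + (3 - F) = -1 - F)
r = 0
q(b) = 3 + 1/b (q(b) = 1/(b + 0) + 3 = 1/b + 3 = 3 + 1/b)
q(T(-2 - 1*1))**2 = (3 + 1/(-1 - (-2 - 1*1)))**2 = (3 + 1/(-1 - (-2 - 1)))**2 = (3 + 1/(-1 - 1*(-3)))**2 = (3 + 1/(-1 + 3))**2 = (3 + 1/2)**2 = (7/2)**2 = 49/4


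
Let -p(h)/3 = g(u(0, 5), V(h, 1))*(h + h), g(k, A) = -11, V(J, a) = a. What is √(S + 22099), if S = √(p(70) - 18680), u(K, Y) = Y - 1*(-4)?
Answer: √(22099 + 2*I*√3515) ≈ 148.66 + 0.3988*I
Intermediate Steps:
u(K, Y) = 4 + Y (u(K, Y) = Y + 4 = 4 + Y)
p(h) = 66*h (p(h) = -(-33)*(h + h) = -(-33)*2*h = -(-66)*h = 66*h)
S = 2*I*√3515 (S = √(66*70 - 18680) = √(4620 - 18680) = √(-14060) = 2*I*√3515 ≈ 118.57*I)
√(S + 22099) = √(2*I*√3515 + 22099) = √(22099 + 2*I*√3515)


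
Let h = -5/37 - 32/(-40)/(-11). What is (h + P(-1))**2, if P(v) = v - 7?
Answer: 278990209/4141225 ≈ 67.369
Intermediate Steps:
P(v) = -7 + v
h = -423/2035 (h = -5*1/37 - 32*(-1/40)*(-1/11) = -5/37 + (4/5)*(-1/11) = -5/37 - 4/55 = -423/2035 ≈ -0.20786)
(h + P(-1))**2 = (-423/2035 + (-7 - 1))**2 = (-423/2035 - 8)**2 = (-16703/2035)**2 = 278990209/4141225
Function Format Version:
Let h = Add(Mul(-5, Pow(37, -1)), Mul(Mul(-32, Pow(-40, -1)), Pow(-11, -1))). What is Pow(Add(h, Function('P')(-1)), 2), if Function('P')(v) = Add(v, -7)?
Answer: Rational(278990209, 4141225) ≈ 67.369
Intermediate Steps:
Function('P')(v) = Add(-7, v)
h = Rational(-423, 2035) (h = Add(Mul(-5, Rational(1, 37)), Mul(Mul(-32, Rational(-1, 40)), Rational(-1, 11))) = Add(Rational(-5, 37), Mul(Rational(4, 5), Rational(-1, 11))) = Add(Rational(-5, 37), Rational(-4, 55)) = Rational(-423, 2035) ≈ -0.20786)
Pow(Add(h, Function('P')(-1)), 2) = Pow(Add(Rational(-423, 2035), Add(-7, -1)), 2) = Pow(Add(Rational(-423, 2035), -8), 2) = Pow(Rational(-16703, 2035), 2) = Rational(278990209, 4141225)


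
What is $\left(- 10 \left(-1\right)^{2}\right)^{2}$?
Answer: $100$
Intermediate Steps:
$\left(- 10 \left(-1\right)^{2}\right)^{2} = \left(\left(-10\right) 1\right)^{2} = \left(-10\right)^{2} = 100$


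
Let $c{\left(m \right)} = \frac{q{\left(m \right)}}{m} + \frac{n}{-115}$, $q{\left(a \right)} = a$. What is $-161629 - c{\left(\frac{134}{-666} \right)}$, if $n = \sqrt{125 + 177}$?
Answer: $-161630 + \frac{\sqrt{302}}{115} \approx -1.6163 \cdot 10^{5}$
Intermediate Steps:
$n = \sqrt{302} \approx 17.378$
$c{\left(m \right)} = 1 - \frac{\sqrt{302}}{115}$ ($c{\left(m \right)} = \frac{m}{m} + \frac{\sqrt{302}}{-115} = 1 + \sqrt{302} \left(- \frac{1}{115}\right) = 1 - \frac{\sqrt{302}}{115}$)
$-161629 - c{\left(\frac{134}{-666} \right)} = -161629 - \left(1 - \frac{\sqrt{302}}{115}\right) = -161630 + \frac{\sqrt{302}}{115}$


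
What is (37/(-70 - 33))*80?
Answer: -2960/103 ≈ -28.738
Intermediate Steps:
(37/(-70 - 33))*80 = (37/(-103))*80 = -1/103*37*80 = -37/103*80 = -2960/103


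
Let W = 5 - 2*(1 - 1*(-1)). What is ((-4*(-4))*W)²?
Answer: 256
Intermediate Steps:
W = 1 (W = 5 - 2*(1 + 1) = 5 - 2*2 = 5 - 4 = 1)
((-4*(-4))*W)² = (-4*(-4)*1)² = (16*1)² = 16² = 256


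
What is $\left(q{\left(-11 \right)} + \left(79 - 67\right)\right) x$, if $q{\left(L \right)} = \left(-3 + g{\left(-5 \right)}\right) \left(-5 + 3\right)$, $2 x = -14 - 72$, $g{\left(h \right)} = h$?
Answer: $-1204$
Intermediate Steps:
$x = -43$ ($x = \frac{-14 - 72}{2} = \frac{1}{2} \left(-86\right) = -43$)
$q{\left(L \right)} = 16$ ($q{\left(L \right)} = \left(-3 - 5\right) \left(-5 + 3\right) = \left(-8\right) \left(-2\right) = 16$)
$\left(q{\left(-11 \right)} + \left(79 - 67\right)\right) x = \left(16 + \left(79 - 67\right)\right) \left(-43\right) = \left(16 + 12\right) \left(-43\right) = 28 \left(-43\right) = -1204$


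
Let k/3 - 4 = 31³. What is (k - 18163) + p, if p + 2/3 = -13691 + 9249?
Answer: 200338/3 ≈ 66779.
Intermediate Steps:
p = -13328/3 (p = -⅔ + (-13691 + 9249) = -⅔ - 4442 = -13328/3 ≈ -4442.7)
k = 89385 (k = 12 + 3*31³ = 12 + 3*29791 = 12 + 89373 = 89385)
(k - 18163) + p = (89385 - 18163) - 13328/3 = 71222 - 13328/3 = 200338/3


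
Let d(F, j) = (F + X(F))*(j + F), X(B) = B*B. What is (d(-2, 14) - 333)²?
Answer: 95481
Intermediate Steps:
X(B) = B²
d(F, j) = (F + j)*(F + F²) (d(F, j) = (F + F²)*(j + F) = (F + F²)*(F + j) = (F + j)*(F + F²))
(d(-2, 14) - 333)² = (-2*(-2 + 14 + (-2)² - 2*14) - 333)² = (-2*(-2 + 14 + 4 - 28) - 333)² = (-2*(-12) - 333)² = (24 - 333)² = (-309)² = 95481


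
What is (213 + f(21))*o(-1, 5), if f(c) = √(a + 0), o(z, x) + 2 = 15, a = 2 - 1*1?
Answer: 2782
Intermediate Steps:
a = 1 (a = 2 - 1 = 1)
o(z, x) = 13 (o(z, x) = -2 + 15 = 13)
f(c) = 1 (f(c) = √(1 + 0) = √1 = 1)
(213 + f(21))*o(-1, 5) = (213 + 1)*13 = 214*13 = 2782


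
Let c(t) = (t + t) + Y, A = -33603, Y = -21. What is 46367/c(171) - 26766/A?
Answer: 522220729/3595521 ≈ 145.24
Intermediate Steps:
c(t) = -21 + 2*t (c(t) = (t + t) - 21 = 2*t - 21 = -21 + 2*t)
46367/c(171) - 26766/A = 46367/(-21 + 2*171) - 26766/(-33603) = 46367/(-21 + 342) - 26766*(-1/33603) = 46367/321 + 8922/11201 = 522220729/3595521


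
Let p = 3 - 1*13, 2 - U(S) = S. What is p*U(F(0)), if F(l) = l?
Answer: -20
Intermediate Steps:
U(S) = 2 - S
p = -10 (p = 3 - 13 = -10)
p*U(F(0)) = -10*(2 - 1*0) = -10*(2 + 0) = -10*2 = -20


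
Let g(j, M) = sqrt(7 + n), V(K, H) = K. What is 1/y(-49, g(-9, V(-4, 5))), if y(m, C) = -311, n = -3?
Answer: -1/311 ≈ -0.0032154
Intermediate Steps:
g(j, M) = 2 (g(j, M) = sqrt(7 - 3) = sqrt(4) = 2)
1/y(-49, g(-9, V(-4, 5))) = 1/(-311) = -1/311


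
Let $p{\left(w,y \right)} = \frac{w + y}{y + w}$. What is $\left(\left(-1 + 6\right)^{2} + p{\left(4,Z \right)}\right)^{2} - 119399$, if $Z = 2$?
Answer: $-118723$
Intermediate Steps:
$p{\left(w,y \right)} = 1$ ($p{\left(w,y \right)} = \frac{w + y}{w + y} = 1$)
$\left(\left(-1 + 6\right)^{2} + p{\left(4,Z \right)}\right)^{2} - 119399 = \left(\left(-1 + 6\right)^{2} + 1\right)^{2} - 119399 = \left(5^{2} + 1\right)^{2} - 119399 = \left(25 + 1\right)^{2} - 119399 = 26^{2} - 119399 = 676 - 119399 = -118723$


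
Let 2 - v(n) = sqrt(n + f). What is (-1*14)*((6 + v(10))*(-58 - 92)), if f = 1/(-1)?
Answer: 10500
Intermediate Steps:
f = -1
v(n) = 2 - sqrt(-1 + n) (v(n) = 2 - sqrt(n - 1) = 2 - sqrt(-1 + n))
(-1*14)*((6 + v(10))*(-58 - 92)) = (-1*14)*((6 + (2 - sqrt(-1 + 10)))*(-58 - 92)) = -14*(6 + (2 - sqrt(9)))*(-150) = -14*(6 + (2 - 1*3))*(-150) = -14*(6 + (2 - 3))*(-150) = -14*(6 - 1)*(-150) = -70*(-150) = -14*(-750) = 10500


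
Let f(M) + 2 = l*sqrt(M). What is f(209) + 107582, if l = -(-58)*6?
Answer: 107580 + 348*sqrt(209) ≈ 1.1261e+5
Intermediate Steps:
l = 348 (l = -58*(-6) = 348)
f(M) = -2 + 348*sqrt(M)
f(209) + 107582 = (-2 + 348*sqrt(209)) + 107582 = 107580 + 348*sqrt(209)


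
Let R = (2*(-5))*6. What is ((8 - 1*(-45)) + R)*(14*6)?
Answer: -588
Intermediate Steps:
R = -60 (R = -10*6 = -60)
((8 - 1*(-45)) + R)*(14*6) = ((8 - 1*(-45)) - 60)*(14*6) = ((8 + 45) - 60)*84 = (53 - 60)*84 = -7*84 = -588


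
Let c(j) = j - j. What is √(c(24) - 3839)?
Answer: I*√3839 ≈ 61.96*I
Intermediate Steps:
c(j) = 0
√(c(24) - 3839) = √(0 - 3839) = √(-3839) = I*√3839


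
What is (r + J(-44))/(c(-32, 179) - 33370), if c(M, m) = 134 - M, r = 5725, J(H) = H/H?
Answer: -2863/16602 ≈ -0.17245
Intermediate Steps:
J(H) = 1
(r + J(-44))/(c(-32, 179) - 33370) = (5725 + 1)/((134 - 1*(-32)) - 33370) = 5726/((134 + 32) - 33370) = 5726/(166 - 33370) = 5726/(-33204) = 5726*(-1/33204) = -2863/16602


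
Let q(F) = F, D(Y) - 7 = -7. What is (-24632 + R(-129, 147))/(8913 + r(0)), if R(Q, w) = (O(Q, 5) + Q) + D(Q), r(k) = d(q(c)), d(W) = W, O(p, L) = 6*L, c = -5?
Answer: -24731/8908 ≈ -2.7763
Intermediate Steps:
D(Y) = 0 (D(Y) = 7 - 7 = 0)
r(k) = -5
R(Q, w) = 30 + Q (R(Q, w) = (6*5 + Q) + 0 = (30 + Q) + 0 = 30 + Q)
(-24632 + R(-129, 147))/(8913 + r(0)) = (-24632 + (30 - 129))/(8913 - 5) = (-24632 - 99)/8908 = -24731*1/8908 = -24731/8908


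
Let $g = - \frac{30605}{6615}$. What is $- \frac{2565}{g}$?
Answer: $\frac{3393495}{6121} \approx 554.4$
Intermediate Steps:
$g = - \frac{6121}{1323}$ ($g = \left(-30605\right) \frac{1}{6615} = - \frac{6121}{1323} \approx -4.6266$)
$- \frac{2565}{g} = - \frac{2565}{- \frac{6121}{1323}} = \left(-2565\right) \left(- \frac{1323}{6121}\right) = \frac{3393495}{6121}$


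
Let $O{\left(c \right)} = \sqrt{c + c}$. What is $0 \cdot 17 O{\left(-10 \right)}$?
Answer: $0$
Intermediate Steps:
$O{\left(c \right)} = \sqrt{2} \sqrt{c}$ ($O{\left(c \right)} = \sqrt{2 c} = \sqrt{2} \sqrt{c}$)
$0 \cdot 17 O{\left(-10 \right)} = 0 \cdot 17 \sqrt{2} \sqrt{-10} = 0 \sqrt{2} i \sqrt{10} = 0 \cdot 2 i \sqrt{5} = 0$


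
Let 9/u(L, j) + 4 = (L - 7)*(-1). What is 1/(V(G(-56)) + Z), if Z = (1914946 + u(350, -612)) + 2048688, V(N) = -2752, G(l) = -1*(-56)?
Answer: 347/1374426045 ≈ 2.5247e-7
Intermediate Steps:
G(l) = 56
u(L, j) = 9/(3 - L) (u(L, j) = 9/(-4 + (L - 7)*(-1)) = 9/(-4 + (-7 + L)*(-1)) = 9/(-4 + (7 - L)) = 9/(3 - L))
Z = 1375380989/347 (Z = (1914946 - 9/(-3 + 350)) + 2048688 = (1914946 - 9/347) + 2048688 = 664486253/347 + 2048688 = 1375380989/347 ≈ 3.9636e+6)
1/(V(G(-56)) + Z) = 1/(-2752 + 1375380989/347) = 1/(1374426045/347) = 347/1374426045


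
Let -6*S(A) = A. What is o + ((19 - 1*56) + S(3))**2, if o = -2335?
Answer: -3715/4 ≈ -928.75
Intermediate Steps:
S(A) = -A/6
o + ((19 - 1*56) + S(3))**2 = -2335 + ((19 - 1*56) - 1/6*3)**2 = -2335 + ((19 - 56) - 1/2)**2 = -2335 + (-37 - 1/2)**2 = -2335 + (-75/2)**2 = -2335 + 5625/4 = -3715/4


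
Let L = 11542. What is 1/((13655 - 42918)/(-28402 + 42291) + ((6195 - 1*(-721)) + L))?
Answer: 13889/256333899 ≈ 5.4183e-5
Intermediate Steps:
1/((13655 - 42918)/(-28402 + 42291) + ((6195 - 1*(-721)) + L)) = 1/((13655 - 42918)/(-28402 + 42291) + ((6195 - 1*(-721)) + 11542)) = 1/(-29263/13889 + ((6195 + 721) + 11542)) = 1/(-29263*1/13889 + (6916 + 11542)) = 1/(-29263/13889 + 18458) = 1/(256333899/13889) = 13889/256333899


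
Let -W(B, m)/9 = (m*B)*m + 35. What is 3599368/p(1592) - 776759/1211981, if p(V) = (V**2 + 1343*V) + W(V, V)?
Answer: -28207804311682141/44005973246812247 ≈ -0.64100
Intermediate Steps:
W(B, m) = -315 - 9*B*m**2 (W(B, m) = -9*((m*B)*m + 35) = -9*((B*m)*m + 35) = -9*(B*m**2 + 35) = -9*(35 + B*m**2) = -315 - 9*B*m**2)
p(V) = -315 + V**2 - 9*V**3 + 1343*V (p(V) = (V**2 + 1343*V) + (-315 - 9*V*V**2) = (V**2 + 1343*V) + (-315 - 9*V**3) = -315 + V**2 - 9*V**3 + 1343*V)
3599368/p(1592) - 776759/1211981 = 3599368/(-315 + 1592**2 - 9*1592**3 + 1343*1592) - 776759/1211981 = 3599368/(-315 + 2534464 - 9*4034866688 + 2138056) - 776759*1/1211981 = 3599368/(-315 + 2534464 - 36313800192 + 2138056) - 776759/1211981 = 3599368/(-36309127987) - 776759/1211981 = 3599368*(-1/36309127987) - 776759/1211981 = -3599368/36309127987 - 776759/1211981 = -28207804311682141/44005973246812247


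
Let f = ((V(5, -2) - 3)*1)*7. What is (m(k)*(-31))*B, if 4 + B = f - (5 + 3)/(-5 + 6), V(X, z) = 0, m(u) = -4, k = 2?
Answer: -4092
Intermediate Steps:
f = -21 (f = ((0 - 3)*1)*7 = -3*1*7 = -3*7 = -21)
B = -33 (B = -4 + (-21 - (5 + 3)/(-5 + 6)) = -4 + (-21 - 8/1) = -4 + (-21 - 8) = -4 - 29 = -33)
(m(k)*(-31))*B = -4*(-31)*(-33) = 124*(-33) = -4092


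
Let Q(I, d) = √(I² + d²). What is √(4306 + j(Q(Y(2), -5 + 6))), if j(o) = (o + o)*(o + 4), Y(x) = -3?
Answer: √(4326 + 8*√10) ≈ 65.964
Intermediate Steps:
j(o) = 2*o*(4 + o) (j(o) = (2*o)*(4 + o) = 2*o*(4 + o))
√(4306 + j(Q(Y(2), -5 + 6))) = √(4306 + 2*√((-3)² + (-5 + 6)²)*(4 + √((-3)² + (-5 + 6)²))) = √(4306 + 2*√(9 + 1²)*(4 + √(9 + 1²))) = √(4306 + 2*√(9 + 1)*(4 + √(9 + 1))) = √(4306 + 2*√10*(4 + √10))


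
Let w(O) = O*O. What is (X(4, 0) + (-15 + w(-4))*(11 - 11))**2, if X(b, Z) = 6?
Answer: 36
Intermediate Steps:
w(O) = O**2
(X(4, 0) + (-15 + w(-4))*(11 - 11))**2 = (6 + (-15 + (-4)**2)*(11 - 11))**2 = (6 + (-15 + 16)*0)**2 = (6 + 1*0)**2 = (6 + 0)**2 = 6**2 = 36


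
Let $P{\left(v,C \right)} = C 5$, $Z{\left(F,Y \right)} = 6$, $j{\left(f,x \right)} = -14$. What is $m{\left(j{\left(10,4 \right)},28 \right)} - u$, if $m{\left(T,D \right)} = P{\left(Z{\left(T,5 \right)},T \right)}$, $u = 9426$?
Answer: $-9496$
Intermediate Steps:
$P{\left(v,C \right)} = 5 C$
$m{\left(T,D \right)} = 5 T$
$m{\left(j{\left(10,4 \right)},28 \right)} - u = 5 \left(-14\right) - 9426 = -70 - 9426 = -9496$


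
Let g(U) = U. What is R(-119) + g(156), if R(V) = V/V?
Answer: 157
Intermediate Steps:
R(V) = 1
R(-119) + g(156) = 1 + 156 = 157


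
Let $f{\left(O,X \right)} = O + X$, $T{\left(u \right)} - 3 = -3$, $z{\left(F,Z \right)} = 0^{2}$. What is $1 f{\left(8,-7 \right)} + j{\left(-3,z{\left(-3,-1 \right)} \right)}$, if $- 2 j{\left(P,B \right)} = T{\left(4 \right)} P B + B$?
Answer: $1$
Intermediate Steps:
$z{\left(F,Z \right)} = 0$
$T{\left(u \right)} = 0$ ($T{\left(u \right)} = 3 - 3 = 0$)
$j{\left(P,B \right)} = - \frac{B}{2}$ ($j{\left(P,B \right)} = - \frac{0 P B + B}{2} = - \frac{0 B + B}{2} = - \frac{0 + B}{2} = - \frac{B}{2}$)
$1 f{\left(8,-7 \right)} + j{\left(-3,z{\left(-3,-1 \right)} \right)} = 1 \left(8 - 7\right) - 0 = 1 \cdot 1 + 0 = 1 + 0 = 1$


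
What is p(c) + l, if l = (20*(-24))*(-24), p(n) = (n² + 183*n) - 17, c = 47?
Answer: 22313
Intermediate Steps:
p(n) = -17 + n² + 183*n
l = 11520 (l = -480*(-24) = 11520)
p(c) + l = (-17 + 47² + 183*47) + 11520 = (-17 + 2209 + 8601) + 11520 = 10793 + 11520 = 22313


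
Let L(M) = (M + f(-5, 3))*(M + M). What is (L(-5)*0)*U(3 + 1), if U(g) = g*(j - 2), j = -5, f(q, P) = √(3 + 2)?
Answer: 0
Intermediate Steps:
f(q, P) = √5
L(M) = 2*M*(M + √5) (L(M) = (M + √5)*(M + M) = (M + √5)*(2*M) = 2*M*(M + √5))
U(g) = -7*g (U(g) = g*(-5 - 2) = g*(-7) = -7*g)
(L(-5)*0)*U(3 + 1) = ((2*(-5)*(-5 + √5))*0)*(-7*(3 + 1)) = ((50 - 10*√5)*0)*(-7*4) = 0*(-28) = 0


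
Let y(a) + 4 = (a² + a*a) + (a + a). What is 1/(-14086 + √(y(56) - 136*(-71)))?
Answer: -7043/99199680 - √4009/99199680 ≈ -7.1637e-5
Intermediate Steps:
y(a) = -4 + 2*a + 2*a² (y(a) = -4 + ((a² + a*a) + (a + a)) = -4 + ((a² + a²) + 2*a) = -4 + (2*a² + 2*a) = -4 + (2*a + 2*a²) = -4 + 2*a + 2*a²)
1/(-14086 + √(y(56) - 136*(-71))) = 1/(-14086 + √((-4 + 2*56 + 2*56²) - 136*(-71))) = 1/(-14086 + √((-4 + 112 + 2*3136) + 9656)) = 1/(-14086 + √((-4 + 112 + 6272) + 9656)) = 1/(-14086 + √(6380 + 9656)) = 1/(-14086 + √16036) = 1/(-14086 + 2*√4009)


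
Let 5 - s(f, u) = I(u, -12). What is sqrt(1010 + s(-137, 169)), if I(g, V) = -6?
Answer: sqrt(1021) ≈ 31.953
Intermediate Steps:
s(f, u) = 11 (s(f, u) = 5 - 1*(-6) = 5 + 6 = 11)
sqrt(1010 + s(-137, 169)) = sqrt(1010 + 11) = sqrt(1021)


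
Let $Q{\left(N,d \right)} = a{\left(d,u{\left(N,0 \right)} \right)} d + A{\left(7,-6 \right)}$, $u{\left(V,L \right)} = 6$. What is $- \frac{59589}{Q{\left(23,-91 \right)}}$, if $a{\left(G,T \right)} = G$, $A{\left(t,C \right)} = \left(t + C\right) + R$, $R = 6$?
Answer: $- \frac{59589}{8288} \approx -7.1898$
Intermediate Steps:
$A{\left(t,C \right)} = 6 + C + t$ ($A{\left(t,C \right)} = \left(t + C\right) + 6 = \left(C + t\right) + 6 = 6 + C + t$)
$Q{\left(N,d \right)} = 7 + d^{2}$ ($Q{\left(N,d \right)} = d d + \left(6 - 6 + 7\right) = d^{2} + 7 = 7 + d^{2}$)
$- \frac{59589}{Q{\left(23,-91 \right)}} = - \frac{59589}{7 + \left(-91\right)^{2}} = - \frac{59589}{7 + 8281} = - \frac{59589}{8288}$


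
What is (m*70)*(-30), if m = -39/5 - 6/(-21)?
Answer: 15780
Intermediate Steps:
m = -263/35 (m = -39*⅕ - 6*(-1/21) = -39/5 + 2/7 = -263/35 ≈ -7.5143)
(m*70)*(-30) = -263/35*70*(-30) = -526*(-30) = 15780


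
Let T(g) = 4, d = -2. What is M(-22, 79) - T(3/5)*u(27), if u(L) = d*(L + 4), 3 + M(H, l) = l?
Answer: 324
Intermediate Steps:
M(H, l) = -3 + l
u(L) = -8 - 2*L (u(L) = -2*(L + 4) = -2*(4 + L) = -8 - 2*L)
M(-22, 79) - T(3/5)*u(27) = (-3 + 79) - 4*(-8 - 2*27) = 76 - 4*(-8 - 54) = 76 - 4*(-62) = 76 - 1*(-248) = 76 + 248 = 324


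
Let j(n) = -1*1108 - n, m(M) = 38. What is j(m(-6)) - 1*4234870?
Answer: -4236016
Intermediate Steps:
j(n) = -1108 - n
j(m(-6)) - 1*4234870 = (-1108 - 1*38) - 1*4234870 = (-1108 - 38) - 4234870 = -1146 - 4234870 = -4236016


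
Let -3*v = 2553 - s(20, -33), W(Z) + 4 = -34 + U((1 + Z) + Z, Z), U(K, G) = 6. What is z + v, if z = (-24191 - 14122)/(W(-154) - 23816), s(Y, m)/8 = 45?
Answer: -1581325/2168 ≈ -729.39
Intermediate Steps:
s(Y, m) = 360 (s(Y, m) = 8*45 = 360)
W(Z) = -32 (W(Z) = -4 + (-34 + 6) = -4 - 28 = -32)
v = -731 (v = -(2553 - 1*360)/3 = -(2553 - 360)/3 = -1/3*2193 = -731)
z = 3483/2168 (z = (-24191 - 14122)/(-32 - 23816) = -38313/(-23848) = -38313*(-1/23848) = 3483/2168 ≈ 1.6066)
z + v = 3483/2168 - 731 = -1581325/2168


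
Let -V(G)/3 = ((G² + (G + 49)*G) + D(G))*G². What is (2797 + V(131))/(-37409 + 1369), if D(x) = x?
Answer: 2104210379/36040 ≈ 58385.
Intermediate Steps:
V(G) = -3*G²*(G + G² + G*(49 + G)) (V(G) = -3*((G² + (G + 49)*G) + G)*G² = -3*((G² + (49 + G)*G) + G)*G² = -3*((G² + G*(49 + G)) + G)*G² = -3*(G + G² + G*(49 + G))*G² = -3*G²*(G + G² + G*(49 + G)))
(2797 + V(131))/(-37409 + 1369) = (2797 + 6*131³*(-25 - 1*131))/(-37409 + 1369) = (2797 + 6*2248091*(-25 - 131))/(-36040) = (2797 + 6*2248091*(-156))*(-1/36040) = (2797 - 2104213176)*(-1/36040) = -2104210379*(-1/36040) = 2104210379/36040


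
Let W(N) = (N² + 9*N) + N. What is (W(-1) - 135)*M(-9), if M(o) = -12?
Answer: 1728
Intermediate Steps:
W(N) = N² + 10*N
(W(-1) - 135)*M(-9) = (-(10 - 1) - 135)*(-12) = (-1*9 - 135)*(-12) = (-9 - 135)*(-12) = -144*(-12) = 1728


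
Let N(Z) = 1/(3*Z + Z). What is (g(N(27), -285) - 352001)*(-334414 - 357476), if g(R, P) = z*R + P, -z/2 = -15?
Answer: 731228905045/3 ≈ 2.4374e+11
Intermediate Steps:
z = 30 (z = -2*(-15) = 30)
N(Z) = 1/(4*Z)
g(R, P) = P + 30*R (g(R, P) = 30*R + P = P + 30*R)
(g(N(27), -285) - 352001)*(-334414 - 357476) = ((-285 + 30*((1/4)/27)) - 352001)*(-334414 - 357476) = ((-285 + 30*((1/4)*(1/27))) - 352001)*(-691890) = ((-285 + 30*(1/108)) - 352001)*(-691890) = ((-285 + 5/18) - 352001)*(-691890) = (-5125/18 - 352001)*(-691890) = -6341143/18*(-691890) = 731228905045/3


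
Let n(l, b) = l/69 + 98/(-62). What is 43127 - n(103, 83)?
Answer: 92248841/2139 ≈ 43127.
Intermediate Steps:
n(l, b) = -49/31 + l/69 (n(l, b) = l*(1/69) + 98*(-1/62) = l/69 - 49/31 = -49/31 + l/69)
43127 - n(103, 83) = 43127 - (-49/31 + (1/69)*103) = 43127 - (-49/31 + 103/69) = 43127 - 1*(-188/2139) = 43127 + 188/2139 = 92248841/2139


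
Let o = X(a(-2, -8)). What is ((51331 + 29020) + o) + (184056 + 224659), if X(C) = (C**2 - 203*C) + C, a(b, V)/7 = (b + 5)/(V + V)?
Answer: 125269209/256 ≈ 4.8933e+5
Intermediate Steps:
a(b, V) = 7*(5 + b)/(2*V) (a(b, V) = 7*((b + 5)/(V + V)) = 7*((5 + b)/((2*V))) = 7*((5 + b)*(1/(2*V))) = 7*((5 + b)/(2*V)) = 7*(5 + b)/(2*V))
X(C) = C**2 - 202*C
o = 68313/256 (o = ((7/2)*(5 - 2)/(-8))*(-202 + (7/2)*(5 - 2)/(-8)) = ((7/2)*(-1/8)*3)*(-202 + (7/2)*(-1/8)*3) = -21*(-202 - 21/16)/16 = -21/16*(-3253/16) = 68313/256 ≈ 266.85)
((51331 + 29020) + o) + (184056 + 224659) = ((51331 + 29020) + 68313/256) + (184056 + 224659) = (80351 + 68313/256) + 408715 = 20638169/256 + 408715 = 125269209/256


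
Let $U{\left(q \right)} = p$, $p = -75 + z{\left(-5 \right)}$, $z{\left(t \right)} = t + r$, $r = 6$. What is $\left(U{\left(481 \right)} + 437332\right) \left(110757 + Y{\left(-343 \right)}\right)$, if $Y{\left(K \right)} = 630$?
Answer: $48704856846$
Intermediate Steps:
$z{\left(t \right)} = 6 + t$ ($z{\left(t \right)} = t + 6 = 6 + t$)
$p = -74$ ($p = -75 + \left(6 - 5\right) = -75 + 1 = -74$)
$U{\left(q \right)} = -74$
$\left(U{\left(481 \right)} + 437332\right) \left(110757 + Y{\left(-343 \right)}\right) = \left(-74 + 437332\right) \left(110757 + 630\right) = 437258 \cdot 111387 = 48704856846$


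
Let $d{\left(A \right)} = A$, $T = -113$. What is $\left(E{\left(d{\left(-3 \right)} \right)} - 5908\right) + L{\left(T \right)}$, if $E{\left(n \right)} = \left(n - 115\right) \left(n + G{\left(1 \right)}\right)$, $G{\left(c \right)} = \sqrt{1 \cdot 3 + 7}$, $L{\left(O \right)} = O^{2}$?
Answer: $7215 - 118 \sqrt{10} \approx 6841.9$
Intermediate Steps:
$G{\left(c \right)} = \sqrt{10}$ ($G{\left(c \right)} = \sqrt{3 + 7} = \sqrt{10}$)
$E{\left(n \right)} = \left(-115 + n\right) \left(n + \sqrt{10}\right)$ ($E{\left(n \right)} = \left(n - 115\right) \left(n + \sqrt{10}\right) = \left(-115 + n\right) \left(n + \sqrt{10}\right)$)
$\left(E{\left(d{\left(-3 \right)} \right)} - 5908\right) + L{\left(T \right)} = \left(\left(\left(-3\right)^{2} - -345 - 115 \sqrt{10} - 3 \sqrt{10}\right) - 5908\right) + \left(-113\right)^{2} = \left(\left(9 + 345 - 115 \sqrt{10} - 3 \sqrt{10}\right) - 5908\right) + 12769 = \left(\left(354 - 118 \sqrt{10}\right) - 5908\right) + 12769 = \left(-5554 - 118 \sqrt{10}\right) + 12769 = 7215 - 118 \sqrt{10}$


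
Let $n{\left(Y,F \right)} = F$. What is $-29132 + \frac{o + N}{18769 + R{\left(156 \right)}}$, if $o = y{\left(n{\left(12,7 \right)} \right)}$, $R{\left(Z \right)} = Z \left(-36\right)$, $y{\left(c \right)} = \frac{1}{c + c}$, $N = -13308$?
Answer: $- \frac{5364611055}{184142} \approx -29133.0$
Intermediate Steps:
$y{\left(c \right)} = \frac{1}{2 c}$
$R{\left(Z \right)} = - 36 Z$
$o = \frac{1}{14}$ ($o = \frac{1}{2 \cdot 7} = \frac{1}{2} \cdot \frac{1}{7} = \frac{1}{14} \approx 0.071429$)
$-29132 + \frac{o + N}{18769 + R{\left(156 \right)}} = -29132 + \frac{\frac{1}{14} - 13308}{18769 - 5616} = -29132 - \frac{186311}{14 \left(18769 - 5616\right)} = -29132 - \frac{186311}{14 \cdot 13153} = -29132 - \frac{186311}{184142} = - \frac{5364611055}{184142}$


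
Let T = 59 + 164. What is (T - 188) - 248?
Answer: -213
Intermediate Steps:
T = 223
(T - 188) - 248 = (223 - 188) - 248 = 35 - 248 = -213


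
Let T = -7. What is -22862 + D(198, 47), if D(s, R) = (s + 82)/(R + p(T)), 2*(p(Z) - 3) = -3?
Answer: -2217054/97 ≈ -22856.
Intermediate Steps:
p(Z) = 3/2 (p(Z) = 3 + (1/2)*(-3) = 3 - 3/2 = 3/2)
D(s, R) = (82 + s)/(3/2 + R) (D(s, R) = (s + 82)/(R + 3/2) = (82 + s)/(3/2 + R))
-22862 + D(198, 47) = -22862 + 2*(82 + 198)/(3 + 2*47) = -22862 + 2*280/(3 + 94) = -22862 + 2*280/97 = -22862 + 2*(1/97)*280 = -22862 + 560/97 = -2217054/97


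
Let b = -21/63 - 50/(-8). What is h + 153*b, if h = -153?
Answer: 3009/4 ≈ 752.25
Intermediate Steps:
b = 71/12 (b = -21*1/63 - 50*(-⅛) = -⅓ + 25/4 = 71/12 ≈ 5.9167)
h + 153*b = -153 + 153*(71/12) = -153 + 3621/4 = 3009/4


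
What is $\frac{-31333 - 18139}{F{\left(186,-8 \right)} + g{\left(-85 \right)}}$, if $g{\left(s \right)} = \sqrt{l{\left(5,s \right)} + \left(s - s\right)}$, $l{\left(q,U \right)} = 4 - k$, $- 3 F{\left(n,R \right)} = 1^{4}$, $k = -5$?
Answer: $-18552$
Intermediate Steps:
$F{\left(n,R \right)} = - \frac{1}{3}$ ($F{\left(n,R \right)} = - \frac{1^{4}}{3} = \left(- \frac{1}{3}\right) 1 = - \frac{1}{3}$)
$l{\left(q,U \right)} = 9$ ($l{\left(q,U \right)} = 4 - -5 = 4 + 5 = 9$)
$g{\left(s \right)} = 3$ ($g{\left(s \right)} = \sqrt{9 + \left(s - s\right)} = \sqrt{9 + 0} = \sqrt{9} = 3$)
$\frac{-31333 - 18139}{F{\left(186,-8 \right)} + g{\left(-85 \right)}} = \frac{-31333 - 18139}{- \frac{1}{3} + 3} = - \frac{49472}{\frac{8}{3}} = \left(-49472\right) \frac{3}{8} = -18552$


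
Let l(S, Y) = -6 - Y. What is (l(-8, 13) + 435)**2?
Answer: 173056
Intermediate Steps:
(l(-8, 13) + 435)**2 = ((-6 - 1*13) + 435)**2 = ((-6 - 13) + 435)**2 = (-19 + 435)**2 = 416**2 = 173056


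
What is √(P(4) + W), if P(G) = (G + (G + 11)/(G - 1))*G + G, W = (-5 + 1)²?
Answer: 2*√14 ≈ 7.4833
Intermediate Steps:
W = 16 (W = (-4)² = 16)
P(G) = G + G*(G + (11 + G)/(-1 + G)) (P(G) = (G + (11 + G)/(-1 + G))*G + G = G*(G + (11 + G)/(-1 + G)) + G = G + G*(G + (11 + G)/(-1 + G)))
√(P(4) + W) = √(4*(10 + 4 + 4²)/(-1 + 4) + 16) = √(4*(10 + 4 + 16)/3 + 16) = √(4*(⅓)*30 + 16) = √(40 + 16) = √56 = 2*√14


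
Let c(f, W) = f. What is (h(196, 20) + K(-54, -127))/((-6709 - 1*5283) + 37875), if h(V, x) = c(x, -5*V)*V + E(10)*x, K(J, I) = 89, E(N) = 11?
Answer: 4229/25883 ≈ 0.16339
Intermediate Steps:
h(V, x) = 11*x + V*x (h(V, x) = x*V + 11*x = V*x + 11*x = 11*x + V*x)
(h(196, 20) + K(-54, -127))/((-6709 - 1*5283) + 37875) = (20*(11 + 196) + 89)/((-6709 - 1*5283) + 37875) = (20*207 + 89)/((-6709 - 5283) + 37875) = (4140 + 89)/(-11992 + 37875) = 4229/25883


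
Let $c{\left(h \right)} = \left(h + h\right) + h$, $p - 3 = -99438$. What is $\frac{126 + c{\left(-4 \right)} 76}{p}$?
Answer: $\frac{262}{33145} \approx 0.0079047$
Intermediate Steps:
$p = -99435$ ($p = 3 - 99438 = -99435$)
$c{\left(h \right)} = 3 h$ ($c{\left(h \right)} = 2 h + h = 3 h$)
$\frac{126 + c{\left(-4 \right)} 76}{p} = \frac{126 + 3 \left(-4\right) 76}{-99435} = \left(126 - 912\right) \left(- \frac{1}{99435}\right) = \left(-786\right) \left(- \frac{1}{99435}\right) = \frac{262}{33145}$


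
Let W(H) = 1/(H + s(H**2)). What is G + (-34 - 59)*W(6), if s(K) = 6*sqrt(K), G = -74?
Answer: -1067/14 ≈ -76.214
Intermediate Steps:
W(H) = 1/(H + 6*sqrt(H**2))
G + (-34 - 59)*W(6) = -74 + (-34 - 59)/(6 + 6*sqrt(6**2)) = -74 - 93/(6 + 6*sqrt(36)) = -74 - 93/(6 + 6*6) = -74 - 93/(6 + 36) = -74 - 93/42 = -74 - 93*1/42 = -74 - 31/14 = -1067/14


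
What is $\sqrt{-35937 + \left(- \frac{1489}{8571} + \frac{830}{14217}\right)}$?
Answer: $\frac{i \sqrt{6587750031084767174}}{13539323} \approx 189.57 i$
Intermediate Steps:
$\sqrt{-35937 + \left(- \frac{1489}{8571} + \frac{830}{14217}\right)} = \sqrt{-35937 - \frac{1561687}{13539323}} = \sqrt{- \frac{486564212338}{13539323}} = \frac{i \sqrt{6587750031084767174}}{13539323}$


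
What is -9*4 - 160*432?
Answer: -69156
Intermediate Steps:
-9*4 - 160*432 = -36 - 69120 = -69156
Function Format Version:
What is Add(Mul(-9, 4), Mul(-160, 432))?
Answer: -69156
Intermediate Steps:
Add(Mul(-9, 4), Mul(-160, 432)) = Add(-36, -69120) = -69156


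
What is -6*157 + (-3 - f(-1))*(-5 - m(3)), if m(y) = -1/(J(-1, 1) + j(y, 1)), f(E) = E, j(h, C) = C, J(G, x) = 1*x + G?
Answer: -934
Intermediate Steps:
J(G, x) = G + x (J(G, x) = x + G = G + x)
m(y) = -1 (m(y) = -1/((-1 + 1) + 1) = -1/(0 + 1) = -1/1 = -1*1 = -1)
-6*157 + (-3 - f(-1))*(-5 - m(3)) = -6*157 + (-3 - 1*(-1))*(-5 - 1*(-1)) = -942 + (-3 + 1)*(-5 + 1) = -942 - 2*(-4) = -942 + 8 = -934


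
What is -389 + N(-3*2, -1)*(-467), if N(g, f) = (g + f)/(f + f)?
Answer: -4047/2 ≈ -2023.5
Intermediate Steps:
N(g, f) = (f + g)/(2*f) (N(g, f) = (f + g)/((2*f)) = (f + g)*(1/(2*f)) = (f + g)/(2*f))
-389 + N(-3*2, -1)*(-467) = -389 + ((½)*(-1 - 3*2)/(-1))*(-467) = -389 + ((½)*(-1)*(-1 - 6))*(-467) = -389 + ((½)*(-1)*(-7))*(-467) = -389 + (7/2)*(-467) = -389 - 3269/2 = -4047/2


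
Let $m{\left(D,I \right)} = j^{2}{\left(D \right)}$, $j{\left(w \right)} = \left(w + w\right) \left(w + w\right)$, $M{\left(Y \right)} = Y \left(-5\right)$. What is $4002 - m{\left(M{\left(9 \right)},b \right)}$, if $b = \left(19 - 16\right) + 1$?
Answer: $-65605998$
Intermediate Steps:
$M{\left(Y \right)} = - 5 Y$
$j{\left(w \right)} = 4 w^{2}$ ($j{\left(w \right)} = 2 w 2 w = 4 w^{2}$)
$b = 4$ ($b = 3 + 1 = 4$)
$m{\left(D,I \right)} = 16 D^{4}$ ($m{\left(D,I \right)} = \left(4 D^{2}\right)^{2} = 16 D^{4}$)
$4002 - m{\left(M{\left(9 \right)},b \right)} = 4002 - 16 \left(\left(-5\right) 9\right)^{4} = 4002 - 16 \left(-45\right)^{4} = 4002 - 16 \cdot 4100625 = 4002 - 65610000 = -65605998$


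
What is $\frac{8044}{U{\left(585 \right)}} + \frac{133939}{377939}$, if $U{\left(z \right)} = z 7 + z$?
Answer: $\frac{916743959}{442188630} \approx 2.0732$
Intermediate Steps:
$U{\left(z \right)} = 8 z$ ($U{\left(z \right)} = 7 z + z = 8 z$)
$\frac{8044}{U{\left(585 \right)}} + \frac{133939}{377939} = \frac{8044}{8 \cdot 585} + \frac{133939}{377939} = \frac{8044}{4680} + 133939 \cdot \frac{1}{377939} = 8044 \cdot \frac{1}{4680} + \frac{133939}{377939} = \frac{2011}{1170} + \frac{133939}{377939} = \frac{916743959}{442188630}$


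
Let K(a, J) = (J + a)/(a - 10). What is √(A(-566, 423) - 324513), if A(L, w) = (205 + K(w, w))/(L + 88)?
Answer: I*√12647030780806702/197414 ≈ 569.66*I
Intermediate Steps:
K(a, J) = (J + a)/(-10 + a)
A(L, w) = (205 + 2*w/(-10 + w))/(88 + L) (A(L, w) = (205 + (w + w)/(-10 + w))/(L + 88) = (205 + (2*w)/(-10 + w))/(88 + L) = (205 + 2*w/(-10 + w))/(88 + L))
√(A(-566, 423) - 324513) = √((-2050 + 207*423)/((-10 + 423)*(88 - 566)) - 324513) = √((-2050 + 87561)/(413*(-478)) - 324513) = √((1/413)*(-1/478)*85511 - 324513) = √(-85511/197414 - 324513) = √(-64063494893/197414) = I*√12647030780806702/197414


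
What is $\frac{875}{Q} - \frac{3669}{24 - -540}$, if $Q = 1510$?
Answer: $- \frac{168223}{28388} \approx -5.9258$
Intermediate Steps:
$\frac{875}{Q} - \frac{3669}{24 - -540} = \frac{875}{1510} - \frac{3669}{24 - -540} = 875 \cdot \frac{1}{1510} - \frac{3669}{24 + 540} = \frac{175}{302} - \frac{3669}{564} = \frac{175}{302} - \frac{1223}{188} = - \frac{168223}{28388}$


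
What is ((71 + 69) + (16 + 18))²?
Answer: 30276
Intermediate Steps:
((71 + 69) + (16 + 18))² = (140 + 34)² = 174² = 30276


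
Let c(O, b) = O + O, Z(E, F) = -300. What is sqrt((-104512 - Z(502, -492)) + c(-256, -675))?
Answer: 6*I*sqrt(2909) ≈ 323.61*I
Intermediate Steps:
c(O, b) = 2*O
sqrt((-104512 - Z(502, -492)) + c(-256, -675)) = sqrt((-104512 - 1*(-300)) + 2*(-256)) = sqrt((-104512 + 300) - 512) = sqrt(-104212 - 512) = sqrt(-104724) = 6*I*sqrt(2909)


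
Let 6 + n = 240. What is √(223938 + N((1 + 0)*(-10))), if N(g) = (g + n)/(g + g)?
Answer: √5598170/5 ≈ 473.21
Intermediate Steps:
n = 234 (n = -6 + 240 = 234)
N(g) = (234 + g)/(2*g) (N(g) = (g + 234)/(g + g) = (234 + g)/((2*g)) = (234 + g)*(1/(2*g)) = (234 + g)/(2*g))
√(223938 + N((1 + 0)*(-10))) = √(223938 + (234 + (1 + 0)*(-10))/(2*(((1 + 0)*(-10))))) = √(223938 + (234 + 1*(-10))/(2*((1*(-10))))) = √(223938 + (½)*(234 - 10)/(-10)) = √(223938 + (½)*(-⅒)*224) = √(223938 - 56/5) = √(1119634/5) = √5598170/5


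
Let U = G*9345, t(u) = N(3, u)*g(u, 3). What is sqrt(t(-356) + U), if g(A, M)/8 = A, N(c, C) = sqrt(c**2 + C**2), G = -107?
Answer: sqrt(-999915 - 2848*sqrt(126745)) ≈ 1419.1*I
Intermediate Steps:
N(c, C) = sqrt(C**2 + c**2)
g(A, M) = 8*A
t(u) = 8*u*sqrt(9 + u**2) (t(u) = sqrt(u**2 + 3**2)*(8*u) = sqrt(u**2 + 9)*(8*u) = sqrt(9 + u**2)*(8*u) = 8*u*sqrt(9 + u**2))
U = -999915 (U = -107*9345 = -999915)
sqrt(t(-356) + U) = sqrt(8*(-356)*sqrt(9 + (-356)**2) - 999915) = sqrt(8*(-356)*sqrt(9 + 126736) - 999915) = sqrt(8*(-356)*sqrt(126745) - 999915) = sqrt(-2848*sqrt(126745) - 999915) = sqrt(-999915 - 2848*sqrt(126745))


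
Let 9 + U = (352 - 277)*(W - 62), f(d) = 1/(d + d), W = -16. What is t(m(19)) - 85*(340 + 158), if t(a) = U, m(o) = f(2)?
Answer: -48189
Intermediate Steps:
f(d) = 1/(2*d)
U = -5859 (U = -9 + (352 - 277)*(-16 - 62) = -9 + 75*(-78) = -9 - 5850 = -5859)
m(o) = 1/4 (m(o) = (1/2)/2 = (1/2)*(1/2) = 1/4)
t(a) = -5859
t(m(19)) - 85*(340 + 158) = -5859 - 85*(340 + 158) = -5859 - 85*498 = -5859 - 42330 = -48189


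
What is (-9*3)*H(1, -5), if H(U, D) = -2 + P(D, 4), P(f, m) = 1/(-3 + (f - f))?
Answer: 63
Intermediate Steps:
P(f, m) = -⅓ (P(f, m) = 1/(-3 + 0) = 1/(-3) = -⅓)
H(U, D) = -7/3 (H(U, D) = -2 - ⅓ = -7/3)
(-9*3)*H(1, -5) = -9*3*(-7/3) = -27*(-7/3) = 63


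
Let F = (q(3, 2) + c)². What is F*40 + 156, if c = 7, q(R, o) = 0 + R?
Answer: 4156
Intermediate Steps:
q(R, o) = R
F = 100 (F = (3 + 7)² = 10² = 100)
F*40 + 156 = 100*40 + 156 = 4000 + 156 = 4156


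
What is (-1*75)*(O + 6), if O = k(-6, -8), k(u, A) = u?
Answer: 0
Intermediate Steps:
O = -6
(-1*75)*(O + 6) = (-1*75)*(-6 + 6) = -75*0 = 0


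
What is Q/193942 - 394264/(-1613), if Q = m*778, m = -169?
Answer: 38126134111/156414223 ≈ 243.75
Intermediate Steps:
Q = -131482 (Q = -169*778 = -131482)
Q/193942 - 394264/(-1613) = -131482/193942 - 394264/(-1613) = -131482*1/193942 - 394264*(-1/1613) = -65741/96971 + 394264/1613 = 38126134111/156414223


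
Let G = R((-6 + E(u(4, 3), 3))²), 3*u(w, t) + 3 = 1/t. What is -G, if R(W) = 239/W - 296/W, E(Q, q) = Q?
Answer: 4617/3844 ≈ 1.2011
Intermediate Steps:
u(w, t) = -1 + 1/(3*t) (u(w, t) = -1 + (1/t)/3 = -1 + 1/(3*t))
R(W) = -57/W
G = -4617/3844 (G = -57/(-6 + (⅓ - 1*3)/3)² = -57/(-6 + (⅓ - 3)/3)² = -57/(-6 + (⅓)*(-8/3))² = -57/(-6 - 8/9)² = -57/((-62/9)²) = -57/3844/81 = -57*81/3844 = -4617/3844 ≈ -1.2011)
-G = -1*(-4617/3844) = 4617/3844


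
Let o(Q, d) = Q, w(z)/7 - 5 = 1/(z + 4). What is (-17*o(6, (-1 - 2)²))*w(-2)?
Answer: -3927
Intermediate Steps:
w(z) = 35 + 7/(4 + z) (w(z) = 35 + 7/(z + 4) = 35 + 7/(4 + z))
(-17*o(6, (-1 - 2)²))*w(-2) = (-17*6)*(7*(21 + 5*(-2))/(4 - 2)) = -714*(21 - 10)/2 = -714*11/2 = -102*77/2 = -3927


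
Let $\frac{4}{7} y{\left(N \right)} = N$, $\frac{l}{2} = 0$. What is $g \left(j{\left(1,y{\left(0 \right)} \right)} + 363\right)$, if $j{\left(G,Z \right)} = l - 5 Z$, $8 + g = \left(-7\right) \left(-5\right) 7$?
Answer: $86031$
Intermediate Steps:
$l = 0$ ($l = 2 \cdot 0 = 0$)
$y{\left(N \right)} = \frac{7 N}{4}$
$g = 237$ ($g = -8 + \left(-7\right) \left(-5\right) 7 = -8 + 35 \cdot 7 = -8 + 245 = 237$)
$j{\left(G,Z \right)} = - 5 Z$ ($j{\left(G,Z \right)} = 0 - 5 Z = - 5 Z$)
$g \left(j{\left(1,y{\left(0 \right)} \right)} + 363\right) = 237 \left(- 5 \cdot \frac{7}{4} \cdot 0 + 363\right) = 237 \left(\left(-5\right) 0 + 363\right) = 237 \left(0 + 363\right) = 237 \cdot 363 = 86031$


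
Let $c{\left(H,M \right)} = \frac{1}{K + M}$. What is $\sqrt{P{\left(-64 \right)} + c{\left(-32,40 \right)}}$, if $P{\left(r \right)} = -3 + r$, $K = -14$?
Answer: $\frac{i \sqrt{45266}}{26} \approx 8.183 i$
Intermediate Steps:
$c{\left(H,M \right)} = \frac{1}{-14 + M}$
$\sqrt{P{\left(-64 \right)} + c{\left(-32,40 \right)}} = \sqrt{\left(-3 - 64\right) + \frac{1}{-14 + 40}} = \sqrt{-67 + \frac{1}{26}} = \sqrt{- \frac{1741}{26}} = \frac{i \sqrt{45266}}{26}$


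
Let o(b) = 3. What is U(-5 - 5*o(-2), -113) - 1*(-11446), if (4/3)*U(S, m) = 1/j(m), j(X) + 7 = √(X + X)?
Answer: 12590579/1100 - 3*I*√226/1100 ≈ 11446.0 - 0.041*I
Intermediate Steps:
j(X) = -7 + √2*√X (j(X) = -7 + √(X + X) = -7 + √(2*X) = -7 + √2*√X)
U(S, m) = 3/(4*(-7 + √2*√m))
U(-5 - 5*o(-2), -113) - 1*(-11446) = 3/(4*(-7 + √2*√(-113))) - 1*(-11446) = 3/(4*(-7 + √2*(I*√113))) + 11446 = 3/(4*(-7 + I*√226)) + 11446 = 11446 + 3/(4*(-7 + I*√226))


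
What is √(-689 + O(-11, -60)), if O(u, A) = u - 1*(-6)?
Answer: I*√694 ≈ 26.344*I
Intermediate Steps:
O(u, A) = 6 + u (O(u, A) = u + 6 = 6 + u)
√(-689 + O(-11, -60)) = √(-689 + (6 - 11)) = √(-689 - 5) = √(-694) = I*√694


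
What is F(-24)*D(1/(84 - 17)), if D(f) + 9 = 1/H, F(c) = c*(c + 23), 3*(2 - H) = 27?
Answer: -1536/7 ≈ -219.43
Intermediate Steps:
H = -7 (H = 2 - ⅓*27 = 2 - 9 = -7)
F(c) = c*(23 + c)
D(f) = -64/7 (D(f) = -9 + 1/(-7) = -9 - ⅐ = -64/7)
F(-24)*D(1/(84 - 17)) = -24*(23 - 24)*(-64/7) = -24*(-1)*(-64/7) = 24*(-64/7) = -1536/7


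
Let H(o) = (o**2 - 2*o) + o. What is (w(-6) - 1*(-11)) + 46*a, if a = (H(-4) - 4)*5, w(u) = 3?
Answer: 3694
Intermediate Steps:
H(o) = o**2 - o
a = 80 (a = (-4*(-1 - 4) - 4)*5 = (-4*(-5) - 4)*5 = (20 - 4)*5 = 16*5 = 80)
(w(-6) - 1*(-11)) + 46*a = (3 - 1*(-11)) + 46*80 = (3 + 11) + 3680 = 14 + 3680 = 3694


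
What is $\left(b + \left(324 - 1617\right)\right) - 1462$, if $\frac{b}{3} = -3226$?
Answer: $-12433$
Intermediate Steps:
$b = -9678$ ($b = 3 \left(-3226\right) = -9678$)
$\left(b + \left(324 - 1617\right)\right) - 1462 = \left(-9678 + \left(324 - 1617\right)\right) - 1462 = \left(-9678 - 1293\right) - 1462 = -10971 - 1462 = -12433$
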